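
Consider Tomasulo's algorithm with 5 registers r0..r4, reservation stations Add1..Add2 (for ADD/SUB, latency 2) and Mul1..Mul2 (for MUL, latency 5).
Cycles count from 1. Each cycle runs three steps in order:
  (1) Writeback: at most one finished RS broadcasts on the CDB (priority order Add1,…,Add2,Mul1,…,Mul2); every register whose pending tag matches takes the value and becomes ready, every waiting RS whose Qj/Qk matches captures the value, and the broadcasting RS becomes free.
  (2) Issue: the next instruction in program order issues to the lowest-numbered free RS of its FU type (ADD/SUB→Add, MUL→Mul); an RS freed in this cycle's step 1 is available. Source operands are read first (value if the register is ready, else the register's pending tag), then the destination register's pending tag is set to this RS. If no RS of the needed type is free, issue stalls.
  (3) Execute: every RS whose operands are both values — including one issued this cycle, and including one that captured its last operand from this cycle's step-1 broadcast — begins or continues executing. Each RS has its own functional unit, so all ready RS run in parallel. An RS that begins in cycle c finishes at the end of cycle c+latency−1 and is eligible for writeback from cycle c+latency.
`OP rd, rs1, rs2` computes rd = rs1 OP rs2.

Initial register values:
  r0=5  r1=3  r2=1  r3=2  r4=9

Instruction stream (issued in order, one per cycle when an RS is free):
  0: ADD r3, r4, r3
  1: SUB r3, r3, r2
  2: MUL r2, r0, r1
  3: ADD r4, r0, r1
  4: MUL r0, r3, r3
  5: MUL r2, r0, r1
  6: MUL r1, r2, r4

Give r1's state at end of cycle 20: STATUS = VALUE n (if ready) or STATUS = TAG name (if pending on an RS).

cycle 1: issue ADD r3<-Add1 // r0:5,r1:3,r2:1,r3:Add1,r4:9
cycle 2: issue SUB r3<-Add2 // r0:5,r1:3,r2:1,r3:Add2,r4:9
cycle 3: CDB Add1=11; issue MUL r2<-Mul1 // r0:5,r1:3,r2:Mul1,r3:Add2,r4:9
cycle 4: issue ADD r4<-Add1 // r0:5,r1:3,r2:Mul1,r3:Add2,r4:Add1
cycle 5: CDB Add2=10; issue MUL r0<-Mul2 // r0:Mul2,r1:3,r2:Mul1,r3:10,r4:Add1
cycle 6: CDB Add1=8; stall // r0:Mul2,r1:3,r2:Mul1,r3:10,r4:8
cycle 7: stall // r0:Mul2,r1:3,r2:Mul1,r3:10,r4:8
cycle 8: CDB Mul1=15; issue MUL r2<-Mul1 // r0:Mul2,r1:3,r2:Mul1,r3:10,r4:8
cycle 9: stall // r0:Mul2,r1:3,r2:Mul1,r3:10,r4:8
cycle 10: CDB Mul2=100; issue MUL r1<-Mul2 // r0:100,r1:Mul2,r2:Mul1,r3:10,r4:8
cycle 11: - // r0:100,r1:Mul2,r2:Mul1,r3:10,r4:8
cycle 12: - // r0:100,r1:Mul2,r2:Mul1,r3:10,r4:8
cycle 13: - // r0:100,r1:Mul2,r2:Mul1,r3:10,r4:8
cycle 14: - // r0:100,r1:Mul2,r2:Mul1,r3:10,r4:8
cycle 15: CDB Mul1=300 // r0:100,r1:Mul2,r2:300,r3:10,r4:8
cycle 16: - // r0:100,r1:Mul2,r2:300,r3:10,r4:8
cycle 17: - // r0:100,r1:Mul2,r2:300,r3:10,r4:8
cycle 18: - // r0:100,r1:Mul2,r2:300,r3:10,r4:8
cycle 19: - // r0:100,r1:Mul2,r2:300,r3:10,r4:8
cycle 20: CDB Mul2=2400 // r0:100,r1:2400,r2:300,r3:10,r4:8

STATUS = VALUE 2400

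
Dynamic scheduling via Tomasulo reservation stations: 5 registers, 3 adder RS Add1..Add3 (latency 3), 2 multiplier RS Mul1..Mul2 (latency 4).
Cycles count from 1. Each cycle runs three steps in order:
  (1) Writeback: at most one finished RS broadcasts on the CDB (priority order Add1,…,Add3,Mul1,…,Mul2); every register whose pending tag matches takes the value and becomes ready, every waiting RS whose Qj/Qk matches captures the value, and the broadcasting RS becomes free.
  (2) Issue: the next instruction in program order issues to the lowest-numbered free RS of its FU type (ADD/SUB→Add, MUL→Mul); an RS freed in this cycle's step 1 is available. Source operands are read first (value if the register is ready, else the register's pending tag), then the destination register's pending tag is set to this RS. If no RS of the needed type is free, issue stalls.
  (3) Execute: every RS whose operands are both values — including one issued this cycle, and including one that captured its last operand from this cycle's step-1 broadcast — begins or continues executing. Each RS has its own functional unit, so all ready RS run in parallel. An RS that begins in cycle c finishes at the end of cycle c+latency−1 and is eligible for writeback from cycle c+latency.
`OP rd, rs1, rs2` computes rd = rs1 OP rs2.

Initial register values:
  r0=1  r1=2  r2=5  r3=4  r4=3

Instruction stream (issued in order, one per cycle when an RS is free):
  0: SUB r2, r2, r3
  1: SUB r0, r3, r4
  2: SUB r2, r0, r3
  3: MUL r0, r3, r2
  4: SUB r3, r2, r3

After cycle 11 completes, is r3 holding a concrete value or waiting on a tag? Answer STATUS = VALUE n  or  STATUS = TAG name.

STATUS = VALUE -7

cycle 1: issue SUB r2<-Add1 // r0:1,r1:2,r2:Add1,r3:4,r4:3
cycle 2: issue SUB r0<-Add2 // r0:Add2,r1:2,r2:Add1,r3:4,r4:3
cycle 3: issue SUB r2<-Add3 // r0:Add2,r1:2,r2:Add3,r3:4,r4:3
cycle 4: CDB Add1=1; issue MUL r0<-Mul1 // r0:Mul1,r1:2,r2:Add3,r3:4,r4:3
cycle 5: CDB Add2=1; issue SUB r3<-Add1 // r0:Mul1,r1:2,r2:Add3,r3:Add1,r4:3
cycle 6: - // r0:Mul1,r1:2,r2:Add3,r3:Add1,r4:3
cycle 7: - // r0:Mul1,r1:2,r2:Add3,r3:Add1,r4:3
cycle 8: CDB Add3=-3 // r0:Mul1,r1:2,r2:-3,r3:Add1,r4:3
cycle 9: - // r0:Mul1,r1:2,r2:-3,r3:Add1,r4:3
cycle 10: - // r0:Mul1,r1:2,r2:-3,r3:Add1,r4:3
cycle 11: CDB Add1=-7 // r0:Mul1,r1:2,r2:-3,r3:-7,r4:3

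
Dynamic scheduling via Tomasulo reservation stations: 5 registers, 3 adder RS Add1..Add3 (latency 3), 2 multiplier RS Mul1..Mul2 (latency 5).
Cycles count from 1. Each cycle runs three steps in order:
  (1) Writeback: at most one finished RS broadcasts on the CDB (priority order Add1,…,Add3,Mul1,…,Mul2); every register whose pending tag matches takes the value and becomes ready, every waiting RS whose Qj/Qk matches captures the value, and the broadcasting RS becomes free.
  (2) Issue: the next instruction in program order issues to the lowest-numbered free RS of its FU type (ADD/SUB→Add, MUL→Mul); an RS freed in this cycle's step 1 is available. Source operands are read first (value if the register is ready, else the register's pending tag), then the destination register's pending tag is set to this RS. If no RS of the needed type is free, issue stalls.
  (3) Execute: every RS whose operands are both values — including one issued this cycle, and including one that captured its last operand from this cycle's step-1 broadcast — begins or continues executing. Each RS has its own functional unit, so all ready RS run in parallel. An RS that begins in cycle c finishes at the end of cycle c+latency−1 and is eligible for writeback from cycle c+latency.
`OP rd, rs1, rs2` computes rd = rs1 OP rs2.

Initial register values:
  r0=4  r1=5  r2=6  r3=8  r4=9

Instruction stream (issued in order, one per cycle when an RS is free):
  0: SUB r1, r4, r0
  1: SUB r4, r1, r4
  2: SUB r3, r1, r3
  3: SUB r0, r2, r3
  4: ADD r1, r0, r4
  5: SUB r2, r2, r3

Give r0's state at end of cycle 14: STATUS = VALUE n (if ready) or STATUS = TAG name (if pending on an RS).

STATUS = VALUE 9

  c1: issue SUB r1<-Add1  regs: r0:4,r1:Add1,r2:6,r3:8,r4:9
  c2: issue SUB r4<-Add2  regs: r0:4,r1:Add1,r2:6,r3:8,r4:Add2
  c3: issue SUB r3<-Add3  regs: r0:4,r1:Add1,r2:6,r3:Add3,r4:Add2
  c4: CDB Add1=5; issue SUB r0<-Add1  regs: r0:Add1,r1:5,r2:6,r3:Add3,r4:Add2
  c5: stall  regs: r0:Add1,r1:5,r2:6,r3:Add3,r4:Add2
  c6: stall  regs: r0:Add1,r1:5,r2:6,r3:Add3,r4:Add2
  c7: CDB Add2=-4; issue ADD r1<-Add2  regs: r0:Add1,r1:Add2,r2:6,r3:Add3,r4:-4
  c8: CDB Add3=-3; issue SUB r2<-Add3  regs: r0:Add1,r1:Add2,r2:Add3,r3:-3,r4:-4
  c9: -  regs: r0:Add1,r1:Add2,r2:Add3,r3:-3,r4:-4
  c10: -  regs: r0:Add1,r1:Add2,r2:Add3,r3:-3,r4:-4
  c11: CDB Add1=9  regs: r0:9,r1:Add2,r2:Add3,r3:-3,r4:-4
  c12: CDB Add3=9  regs: r0:9,r1:Add2,r2:9,r3:-3,r4:-4
  c13: -  regs: r0:9,r1:Add2,r2:9,r3:-3,r4:-4
  c14: CDB Add2=5  regs: r0:9,r1:5,r2:9,r3:-3,r4:-4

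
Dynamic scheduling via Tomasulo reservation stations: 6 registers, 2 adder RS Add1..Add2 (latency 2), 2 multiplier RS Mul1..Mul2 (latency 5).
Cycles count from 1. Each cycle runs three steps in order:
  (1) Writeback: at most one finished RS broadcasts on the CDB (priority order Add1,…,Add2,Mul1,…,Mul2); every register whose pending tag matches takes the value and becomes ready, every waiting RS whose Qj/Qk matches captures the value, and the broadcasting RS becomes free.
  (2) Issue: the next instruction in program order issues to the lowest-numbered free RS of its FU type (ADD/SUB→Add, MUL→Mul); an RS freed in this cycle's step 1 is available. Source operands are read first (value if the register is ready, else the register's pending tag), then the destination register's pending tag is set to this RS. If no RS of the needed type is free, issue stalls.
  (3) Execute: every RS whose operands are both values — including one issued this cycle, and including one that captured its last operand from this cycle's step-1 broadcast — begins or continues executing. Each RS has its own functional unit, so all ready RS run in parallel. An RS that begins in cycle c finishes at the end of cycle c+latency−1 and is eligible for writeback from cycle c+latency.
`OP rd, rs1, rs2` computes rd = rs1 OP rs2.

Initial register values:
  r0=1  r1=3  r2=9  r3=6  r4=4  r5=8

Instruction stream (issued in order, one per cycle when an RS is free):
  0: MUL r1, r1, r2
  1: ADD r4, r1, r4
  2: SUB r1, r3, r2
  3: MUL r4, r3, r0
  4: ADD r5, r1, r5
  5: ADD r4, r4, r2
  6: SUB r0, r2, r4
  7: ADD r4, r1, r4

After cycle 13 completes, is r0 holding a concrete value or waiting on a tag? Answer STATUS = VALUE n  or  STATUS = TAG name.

STATUS = VALUE -6

c1: issue MUL r1<-Mul1 | r0:1,r1:Mul1,r2:9,r3:6,r4:4,r5:8
c2: issue ADD r4<-Add1 | r0:1,r1:Mul1,r2:9,r3:6,r4:Add1,r5:8
c3: issue SUB r1<-Add2 | r0:1,r1:Add2,r2:9,r3:6,r4:Add1,r5:8
c4: issue MUL r4<-Mul2 | r0:1,r1:Add2,r2:9,r3:6,r4:Mul2,r5:8
c5: CDB Add2=-3; issue ADD r5<-Add2 | r0:1,r1:-3,r2:9,r3:6,r4:Mul2,r5:Add2
c6: CDB Mul1=27; stall | r0:1,r1:-3,r2:9,r3:6,r4:Mul2,r5:Add2
c7: CDB Add2=5; issue ADD r4<-Add2 | r0:1,r1:-3,r2:9,r3:6,r4:Add2,r5:5
c8: CDB Add1=31; issue SUB r0<-Add1 | r0:Add1,r1:-3,r2:9,r3:6,r4:Add2,r5:5
c9: CDB Mul2=6; stall | r0:Add1,r1:-3,r2:9,r3:6,r4:Add2,r5:5
c10: stall | r0:Add1,r1:-3,r2:9,r3:6,r4:Add2,r5:5
c11: CDB Add2=15; issue ADD r4<-Add2 | r0:Add1,r1:-3,r2:9,r3:6,r4:Add2,r5:5
c12: - | r0:Add1,r1:-3,r2:9,r3:6,r4:Add2,r5:5
c13: CDB Add1=-6 | r0:-6,r1:-3,r2:9,r3:6,r4:Add2,r5:5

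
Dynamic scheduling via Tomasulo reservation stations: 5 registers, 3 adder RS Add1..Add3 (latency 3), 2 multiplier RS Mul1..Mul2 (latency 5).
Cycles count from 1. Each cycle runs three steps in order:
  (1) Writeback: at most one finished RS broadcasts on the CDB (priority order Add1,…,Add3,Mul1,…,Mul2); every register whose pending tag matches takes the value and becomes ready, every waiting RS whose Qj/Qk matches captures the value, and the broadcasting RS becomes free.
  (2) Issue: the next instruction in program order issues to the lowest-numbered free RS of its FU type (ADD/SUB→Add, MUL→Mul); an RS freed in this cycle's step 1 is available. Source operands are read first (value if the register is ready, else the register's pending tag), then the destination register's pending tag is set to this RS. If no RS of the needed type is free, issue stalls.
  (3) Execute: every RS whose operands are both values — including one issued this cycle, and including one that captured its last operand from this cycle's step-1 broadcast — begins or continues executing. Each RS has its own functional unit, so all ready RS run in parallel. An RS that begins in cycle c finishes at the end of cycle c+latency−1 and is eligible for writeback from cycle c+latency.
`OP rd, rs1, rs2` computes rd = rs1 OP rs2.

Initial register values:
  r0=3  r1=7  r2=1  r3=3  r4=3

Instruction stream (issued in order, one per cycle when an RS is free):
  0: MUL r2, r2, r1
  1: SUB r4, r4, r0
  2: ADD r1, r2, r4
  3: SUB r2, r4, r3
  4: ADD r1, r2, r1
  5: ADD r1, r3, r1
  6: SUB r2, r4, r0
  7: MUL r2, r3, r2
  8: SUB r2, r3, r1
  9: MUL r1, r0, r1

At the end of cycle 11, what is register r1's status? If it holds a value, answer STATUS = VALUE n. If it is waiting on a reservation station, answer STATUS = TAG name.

  c1: issue MUL r2<-Mul1  regs: r0:3,r1:7,r2:Mul1,r3:3,r4:3
  c2: issue SUB r4<-Add1  regs: r0:3,r1:7,r2:Mul1,r3:3,r4:Add1
  c3: issue ADD r1<-Add2  regs: r0:3,r1:Add2,r2:Mul1,r3:3,r4:Add1
  c4: issue SUB r2<-Add3  regs: r0:3,r1:Add2,r2:Add3,r3:3,r4:Add1
  c5: CDB Add1=0; issue ADD r1<-Add1  regs: r0:3,r1:Add1,r2:Add3,r3:3,r4:0
  c6: CDB Mul1=7; stall  regs: r0:3,r1:Add1,r2:Add3,r3:3,r4:0
  c7: stall  regs: r0:3,r1:Add1,r2:Add3,r3:3,r4:0
  c8: CDB Add3=-3; issue ADD r1<-Add3  regs: r0:3,r1:Add3,r2:-3,r3:3,r4:0
  c9: CDB Add2=7; issue SUB r2<-Add2  regs: r0:3,r1:Add3,r2:Add2,r3:3,r4:0
  c10: issue MUL r2<-Mul1  regs: r0:3,r1:Add3,r2:Mul1,r3:3,r4:0
  c11: stall  regs: r0:3,r1:Add3,r2:Mul1,r3:3,r4:0

STATUS = TAG Add3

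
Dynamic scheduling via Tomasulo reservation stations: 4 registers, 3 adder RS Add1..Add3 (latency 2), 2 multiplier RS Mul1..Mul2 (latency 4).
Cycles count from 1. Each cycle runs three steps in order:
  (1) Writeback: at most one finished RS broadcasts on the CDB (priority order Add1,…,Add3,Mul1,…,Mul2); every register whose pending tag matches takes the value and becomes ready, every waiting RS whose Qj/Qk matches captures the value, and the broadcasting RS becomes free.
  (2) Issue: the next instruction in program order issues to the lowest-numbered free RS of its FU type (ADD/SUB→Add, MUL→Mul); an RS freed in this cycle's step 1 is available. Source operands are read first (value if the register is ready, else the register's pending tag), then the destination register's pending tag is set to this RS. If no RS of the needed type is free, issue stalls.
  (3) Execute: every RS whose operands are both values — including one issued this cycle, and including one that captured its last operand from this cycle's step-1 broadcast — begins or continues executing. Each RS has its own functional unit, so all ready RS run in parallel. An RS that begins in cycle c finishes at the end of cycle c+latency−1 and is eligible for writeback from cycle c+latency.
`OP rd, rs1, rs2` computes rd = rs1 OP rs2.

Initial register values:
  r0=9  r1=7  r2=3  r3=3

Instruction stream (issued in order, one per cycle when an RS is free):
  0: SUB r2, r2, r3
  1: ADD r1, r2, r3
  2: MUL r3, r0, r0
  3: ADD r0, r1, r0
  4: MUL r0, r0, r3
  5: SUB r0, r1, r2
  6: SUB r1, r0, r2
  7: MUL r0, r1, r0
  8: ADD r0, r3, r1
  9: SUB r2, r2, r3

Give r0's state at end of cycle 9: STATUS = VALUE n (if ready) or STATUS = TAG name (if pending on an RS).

STATUS = TAG Mul1

cycle 1: issue SUB r2<-Add1 // r0:9,r1:7,r2:Add1,r3:3
cycle 2: issue ADD r1<-Add2 // r0:9,r1:Add2,r2:Add1,r3:3
cycle 3: CDB Add1=0; issue MUL r3<-Mul1 // r0:9,r1:Add2,r2:0,r3:Mul1
cycle 4: issue ADD r0<-Add1 // r0:Add1,r1:Add2,r2:0,r3:Mul1
cycle 5: CDB Add2=3; issue MUL r0<-Mul2 // r0:Mul2,r1:3,r2:0,r3:Mul1
cycle 6: issue SUB r0<-Add2 // r0:Add2,r1:3,r2:0,r3:Mul1
cycle 7: CDB Add1=12; issue SUB r1<-Add1 // r0:Add2,r1:Add1,r2:0,r3:Mul1
cycle 8: CDB Add2=3; stall // r0:3,r1:Add1,r2:0,r3:Mul1
cycle 9: CDB Mul1=81; issue MUL r0<-Mul1 // r0:Mul1,r1:Add1,r2:0,r3:81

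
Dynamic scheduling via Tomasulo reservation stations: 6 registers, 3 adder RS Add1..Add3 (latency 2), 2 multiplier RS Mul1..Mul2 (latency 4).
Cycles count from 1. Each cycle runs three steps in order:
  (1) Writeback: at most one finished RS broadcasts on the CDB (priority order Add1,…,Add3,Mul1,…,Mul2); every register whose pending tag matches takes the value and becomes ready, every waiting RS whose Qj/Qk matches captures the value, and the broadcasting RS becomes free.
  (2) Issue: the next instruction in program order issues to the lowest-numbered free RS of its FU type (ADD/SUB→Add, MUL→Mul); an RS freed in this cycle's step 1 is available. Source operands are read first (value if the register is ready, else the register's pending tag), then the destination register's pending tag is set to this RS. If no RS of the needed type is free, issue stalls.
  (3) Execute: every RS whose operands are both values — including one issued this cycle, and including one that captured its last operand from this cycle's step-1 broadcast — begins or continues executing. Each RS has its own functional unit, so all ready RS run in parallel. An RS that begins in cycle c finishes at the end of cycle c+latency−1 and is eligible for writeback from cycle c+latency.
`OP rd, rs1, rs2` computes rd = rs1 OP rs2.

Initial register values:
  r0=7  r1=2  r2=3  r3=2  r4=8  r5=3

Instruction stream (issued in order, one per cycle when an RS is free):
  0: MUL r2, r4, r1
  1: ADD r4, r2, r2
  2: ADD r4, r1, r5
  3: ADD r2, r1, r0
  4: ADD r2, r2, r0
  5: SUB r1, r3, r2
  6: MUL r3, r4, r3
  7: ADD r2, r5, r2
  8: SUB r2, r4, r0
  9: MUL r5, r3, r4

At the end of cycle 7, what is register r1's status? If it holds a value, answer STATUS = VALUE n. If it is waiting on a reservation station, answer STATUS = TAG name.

STATUS = TAG Add3

cycle 1: issue MUL r2<-Mul1 // r0:7,r1:2,r2:Mul1,r3:2,r4:8,r5:3
cycle 2: issue ADD r4<-Add1 // r0:7,r1:2,r2:Mul1,r3:2,r4:Add1,r5:3
cycle 3: issue ADD r4<-Add2 // r0:7,r1:2,r2:Mul1,r3:2,r4:Add2,r5:3
cycle 4: issue ADD r2<-Add3 // r0:7,r1:2,r2:Add3,r3:2,r4:Add2,r5:3
cycle 5: CDB Add2=5; issue ADD r2<-Add2 // r0:7,r1:2,r2:Add2,r3:2,r4:5,r5:3
cycle 6: CDB Add3=9; issue SUB r1<-Add3 // r0:7,r1:Add3,r2:Add2,r3:2,r4:5,r5:3
cycle 7: CDB Mul1=16; issue MUL r3<-Mul1 // r0:7,r1:Add3,r2:Add2,r3:Mul1,r4:5,r5:3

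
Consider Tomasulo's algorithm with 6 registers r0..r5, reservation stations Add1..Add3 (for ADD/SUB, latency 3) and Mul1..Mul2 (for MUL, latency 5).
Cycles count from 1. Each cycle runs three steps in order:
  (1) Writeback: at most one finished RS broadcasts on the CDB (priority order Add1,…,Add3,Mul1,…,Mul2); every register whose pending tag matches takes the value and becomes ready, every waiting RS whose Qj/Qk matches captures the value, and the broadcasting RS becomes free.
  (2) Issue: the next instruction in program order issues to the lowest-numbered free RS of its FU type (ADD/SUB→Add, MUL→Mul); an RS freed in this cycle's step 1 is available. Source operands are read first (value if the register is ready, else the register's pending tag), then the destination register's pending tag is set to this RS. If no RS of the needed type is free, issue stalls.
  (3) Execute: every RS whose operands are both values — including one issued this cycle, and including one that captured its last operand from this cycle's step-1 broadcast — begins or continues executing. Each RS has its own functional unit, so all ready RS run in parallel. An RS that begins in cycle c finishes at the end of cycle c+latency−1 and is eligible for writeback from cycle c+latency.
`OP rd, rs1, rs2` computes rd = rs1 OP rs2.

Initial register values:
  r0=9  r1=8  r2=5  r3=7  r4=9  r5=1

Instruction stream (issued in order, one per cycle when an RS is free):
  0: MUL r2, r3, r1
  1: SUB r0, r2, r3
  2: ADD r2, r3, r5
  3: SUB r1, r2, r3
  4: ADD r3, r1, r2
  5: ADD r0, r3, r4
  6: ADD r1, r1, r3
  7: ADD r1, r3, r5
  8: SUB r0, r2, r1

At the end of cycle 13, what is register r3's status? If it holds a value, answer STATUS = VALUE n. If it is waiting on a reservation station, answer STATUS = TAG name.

  c1: issue MUL r2<-Mul1  regs: r0:9,r1:8,r2:Mul1,r3:7,r4:9,r5:1
  c2: issue SUB r0<-Add1  regs: r0:Add1,r1:8,r2:Mul1,r3:7,r4:9,r5:1
  c3: issue ADD r2<-Add2  regs: r0:Add1,r1:8,r2:Add2,r3:7,r4:9,r5:1
  c4: issue SUB r1<-Add3  regs: r0:Add1,r1:Add3,r2:Add2,r3:7,r4:9,r5:1
  c5: stall  regs: r0:Add1,r1:Add3,r2:Add2,r3:7,r4:9,r5:1
  c6: CDB Add2=8; issue ADD r3<-Add2  regs: r0:Add1,r1:Add3,r2:8,r3:Add2,r4:9,r5:1
  c7: CDB Mul1=56; stall  regs: r0:Add1,r1:Add3,r2:8,r3:Add2,r4:9,r5:1
  c8: stall  regs: r0:Add1,r1:Add3,r2:8,r3:Add2,r4:9,r5:1
  c9: CDB Add3=1; issue ADD r0<-Add3  regs: r0:Add3,r1:1,r2:8,r3:Add2,r4:9,r5:1
  c10: CDB Add1=49; issue ADD r1<-Add1  regs: r0:Add3,r1:Add1,r2:8,r3:Add2,r4:9,r5:1
  c11: stall  regs: r0:Add3,r1:Add1,r2:8,r3:Add2,r4:9,r5:1
  c12: CDB Add2=9; issue ADD r1<-Add2  regs: r0:Add3,r1:Add2,r2:8,r3:9,r4:9,r5:1
  c13: stall  regs: r0:Add3,r1:Add2,r2:8,r3:9,r4:9,r5:1

STATUS = VALUE 9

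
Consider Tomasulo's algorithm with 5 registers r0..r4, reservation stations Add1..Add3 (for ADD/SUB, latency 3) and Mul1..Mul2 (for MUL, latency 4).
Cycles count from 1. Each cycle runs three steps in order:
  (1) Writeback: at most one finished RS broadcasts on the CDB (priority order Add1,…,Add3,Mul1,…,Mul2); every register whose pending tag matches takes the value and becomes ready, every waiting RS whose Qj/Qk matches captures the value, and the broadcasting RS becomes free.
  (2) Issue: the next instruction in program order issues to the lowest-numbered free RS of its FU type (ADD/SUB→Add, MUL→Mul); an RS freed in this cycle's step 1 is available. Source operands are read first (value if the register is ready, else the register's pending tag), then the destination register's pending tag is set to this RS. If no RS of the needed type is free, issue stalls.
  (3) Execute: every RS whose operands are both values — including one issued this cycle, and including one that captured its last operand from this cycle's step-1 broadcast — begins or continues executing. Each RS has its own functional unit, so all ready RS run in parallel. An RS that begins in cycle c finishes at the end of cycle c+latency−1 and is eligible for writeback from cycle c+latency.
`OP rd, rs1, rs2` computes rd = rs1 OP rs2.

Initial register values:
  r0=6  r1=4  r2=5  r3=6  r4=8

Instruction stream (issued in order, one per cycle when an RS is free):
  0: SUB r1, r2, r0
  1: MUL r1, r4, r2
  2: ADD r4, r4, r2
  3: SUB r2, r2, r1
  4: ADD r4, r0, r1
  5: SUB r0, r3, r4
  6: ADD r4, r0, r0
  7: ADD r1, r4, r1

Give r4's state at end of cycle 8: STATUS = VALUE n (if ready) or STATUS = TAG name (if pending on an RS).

cycle 1: issue SUB r1<-Add1 // r0:6,r1:Add1,r2:5,r3:6,r4:8
cycle 2: issue MUL r1<-Mul1 // r0:6,r1:Mul1,r2:5,r3:6,r4:8
cycle 3: issue ADD r4<-Add2 // r0:6,r1:Mul1,r2:5,r3:6,r4:Add2
cycle 4: CDB Add1=-1; issue SUB r2<-Add1 // r0:6,r1:Mul1,r2:Add1,r3:6,r4:Add2
cycle 5: issue ADD r4<-Add3 // r0:6,r1:Mul1,r2:Add1,r3:6,r4:Add3
cycle 6: CDB Add2=13; issue SUB r0<-Add2 // r0:Add2,r1:Mul1,r2:Add1,r3:6,r4:Add3
cycle 7: CDB Mul1=40; stall // r0:Add2,r1:40,r2:Add1,r3:6,r4:Add3
cycle 8: stall // r0:Add2,r1:40,r2:Add1,r3:6,r4:Add3

STATUS = TAG Add3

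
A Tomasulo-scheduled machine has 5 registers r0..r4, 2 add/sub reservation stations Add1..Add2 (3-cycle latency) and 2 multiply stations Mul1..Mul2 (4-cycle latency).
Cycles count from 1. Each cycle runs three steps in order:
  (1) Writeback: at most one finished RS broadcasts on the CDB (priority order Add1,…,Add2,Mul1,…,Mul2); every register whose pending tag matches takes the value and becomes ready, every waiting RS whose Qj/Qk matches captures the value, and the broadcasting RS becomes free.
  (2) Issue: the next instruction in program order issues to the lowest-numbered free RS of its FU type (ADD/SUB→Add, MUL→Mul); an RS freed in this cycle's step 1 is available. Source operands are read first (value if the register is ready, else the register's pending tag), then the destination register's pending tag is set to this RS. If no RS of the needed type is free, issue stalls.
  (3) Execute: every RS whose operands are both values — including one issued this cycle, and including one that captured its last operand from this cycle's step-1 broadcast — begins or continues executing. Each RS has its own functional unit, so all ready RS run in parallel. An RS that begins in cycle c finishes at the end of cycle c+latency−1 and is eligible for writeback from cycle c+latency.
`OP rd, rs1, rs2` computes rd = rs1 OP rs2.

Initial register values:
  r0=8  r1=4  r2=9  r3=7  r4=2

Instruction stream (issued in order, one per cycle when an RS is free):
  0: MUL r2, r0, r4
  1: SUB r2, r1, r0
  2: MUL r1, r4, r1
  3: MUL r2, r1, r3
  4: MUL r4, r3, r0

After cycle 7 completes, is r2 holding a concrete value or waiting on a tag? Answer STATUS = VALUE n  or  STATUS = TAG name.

STATUS = TAG Mul1

  c1: issue MUL r2<-Mul1  regs: r0:8,r1:4,r2:Mul1,r3:7,r4:2
  c2: issue SUB r2<-Add1  regs: r0:8,r1:4,r2:Add1,r3:7,r4:2
  c3: issue MUL r1<-Mul2  regs: r0:8,r1:Mul2,r2:Add1,r3:7,r4:2
  c4: stall  regs: r0:8,r1:Mul2,r2:Add1,r3:7,r4:2
  c5: CDB Add1=-4; stall  regs: r0:8,r1:Mul2,r2:-4,r3:7,r4:2
  c6: CDB Mul1=16; issue MUL r2<-Mul1  regs: r0:8,r1:Mul2,r2:Mul1,r3:7,r4:2
  c7: CDB Mul2=8; issue MUL r4<-Mul2  regs: r0:8,r1:8,r2:Mul1,r3:7,r4:Mul2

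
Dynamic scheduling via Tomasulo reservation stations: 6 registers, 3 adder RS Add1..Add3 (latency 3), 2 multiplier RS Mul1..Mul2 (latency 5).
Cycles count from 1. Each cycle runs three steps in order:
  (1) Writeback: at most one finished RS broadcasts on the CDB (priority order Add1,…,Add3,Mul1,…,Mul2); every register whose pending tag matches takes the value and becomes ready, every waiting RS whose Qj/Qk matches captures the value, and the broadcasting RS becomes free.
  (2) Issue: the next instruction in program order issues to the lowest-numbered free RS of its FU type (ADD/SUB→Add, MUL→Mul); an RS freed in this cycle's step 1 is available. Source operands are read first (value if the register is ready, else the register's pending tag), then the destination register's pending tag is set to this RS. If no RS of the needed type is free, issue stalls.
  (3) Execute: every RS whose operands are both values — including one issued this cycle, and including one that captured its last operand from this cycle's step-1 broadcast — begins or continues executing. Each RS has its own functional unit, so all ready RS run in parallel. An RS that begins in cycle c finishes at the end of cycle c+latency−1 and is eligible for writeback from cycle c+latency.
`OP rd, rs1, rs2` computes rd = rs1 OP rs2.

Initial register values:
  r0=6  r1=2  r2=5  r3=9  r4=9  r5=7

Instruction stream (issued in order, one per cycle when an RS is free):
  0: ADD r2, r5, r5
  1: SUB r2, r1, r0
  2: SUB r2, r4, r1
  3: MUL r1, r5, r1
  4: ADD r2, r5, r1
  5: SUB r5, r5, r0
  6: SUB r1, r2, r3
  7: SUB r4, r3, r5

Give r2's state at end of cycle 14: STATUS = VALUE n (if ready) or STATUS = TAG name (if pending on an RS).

STATUS = VALUE 21

  c1: issue ADD r2<-Add1  regs: r0:6,r1:2,r2:Add1,r3:9,r4:9,r5:7
  c2: issue SUB r2<-Add2  regs: r0:6,r1:2,r2:Add2,r3:9,r4:9,r5:7
  c3: issue SUB r2<-Add3  regs: r0:6,r1:2,r2:Add3,r3:9,r4:9,r5:7
  c4: CDB Add1=14; issue MUL r1<-Mul1  regs: r0:6,r1:Mul1,r2:Add3,r3:9,r4:9,r5:7
  c5: CDB Add2=-4; issue ADD r2<-Add1  regs: r0:6,r1:Mul1,r2:Add1,r3:9,r4:9,r5:7
  c6: CDB Add3=7; issue SUB r5<-Add2  regs: r0:6,r1:Mul1,r2:Add1,r3:9,r4:9,r5:Add2
  c7: issue SUB r1<-Add3  regs: r0:6,r1:Add3,r2:Add1,r3:9,r4:9,r5:Add2
  c8: stall  regs: r0:6,r1:Add3,r2:Add1,r3:9,r4:9,r5:Add2
  c9: CDB Add2=1; issue SUB r4<-Add2  regs: r0:6,r1:Add3,r2:Add1,r3:9,r4:Add2,r5:1
  c10: CDB Mul1=14  regs: r0:6,r1:Add3,r2:Add1,r3:9,r4:Add2,r5:1
  c11: -  regs: r0:6,r1:Add3,r2:Add1,r3:9,r4:Add2,r5:1
  c12: CDB Add2=8  regs: r0:6,r1:Add3,r2:Add1,r3:9,r4:8,r5:1
  c13: CDB Add1=21  regs: r0:6,r1:Add3,r2:21,r3:9,r4:8,r5:1
  c14: -  regs: r0:6,r1:Add3,r2:21,r3:9,r4:8,r5:1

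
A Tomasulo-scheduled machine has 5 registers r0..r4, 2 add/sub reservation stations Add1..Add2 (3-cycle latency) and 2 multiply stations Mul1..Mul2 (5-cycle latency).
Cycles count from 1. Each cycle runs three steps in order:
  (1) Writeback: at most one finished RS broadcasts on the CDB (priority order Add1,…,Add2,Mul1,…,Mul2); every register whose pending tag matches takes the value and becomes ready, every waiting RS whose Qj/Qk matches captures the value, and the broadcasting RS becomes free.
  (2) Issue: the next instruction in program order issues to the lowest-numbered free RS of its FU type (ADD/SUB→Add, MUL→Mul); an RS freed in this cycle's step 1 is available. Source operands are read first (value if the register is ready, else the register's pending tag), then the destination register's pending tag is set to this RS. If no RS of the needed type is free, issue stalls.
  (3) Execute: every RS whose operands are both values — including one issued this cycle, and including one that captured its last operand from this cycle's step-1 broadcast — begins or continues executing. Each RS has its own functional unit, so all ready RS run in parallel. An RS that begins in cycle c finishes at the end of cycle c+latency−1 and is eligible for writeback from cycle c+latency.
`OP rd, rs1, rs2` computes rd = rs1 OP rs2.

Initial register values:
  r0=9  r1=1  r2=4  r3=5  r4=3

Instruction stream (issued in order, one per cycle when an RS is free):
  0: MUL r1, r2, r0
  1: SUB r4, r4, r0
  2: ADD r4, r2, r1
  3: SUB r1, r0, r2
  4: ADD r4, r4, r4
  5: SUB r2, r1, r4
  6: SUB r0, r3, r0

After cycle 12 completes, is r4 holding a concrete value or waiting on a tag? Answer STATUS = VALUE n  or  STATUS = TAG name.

STATUS = VALUE 80

cycle 1: issue MUL r1<-Mul1 // r0:9,r1:Mul1,r2:4,r3:5,r4:3
cycle 2: issue SUB r4<-Add1 // r0:9,r1:Mul1,r2:4,r3:5,r4:Add1
cycle 3: issue ADD r4<-Add2 // r0:9,r1:Mul1,r2:4,r3:5,r4:Add2
cycle 4: stall // r0:9,r1:Mul1,r2:4,r3:5,r4:Add2
cycle 5: CDB Add1=-6; issue SUB r1<-Add1 // r0:9,r1:Add1,r2:4,r3:5,r4:Add2
cycle 6: CDB Mul1=36; stall // r0:9,r1:Add1,r2:4,r3:5,r4:Add2
cycle 7: stall // r0:9,r1:Add1,r2:4,r3:5,r4:Add2
cycle 8: CDB Add1=5; issue ADD r4<-Add1 // r0:9,r1:5,r2:4,r3:5,r4:Add1
cycle 9: CDB Add2=40; issue SUB r2<-Add2 // r0:9,r1:5,r2:Add2,r3:5,r4:Add1
cycle 10: stall // r0:9,r1:5,r2:Add2,r3:5,r4:Add1
cycle 11: stall // r0:9,r1:5,r2:Add2,r3:5,r4:Add1
cycle 12: CDB Add1=80; issue SUB r0<-Add1 // r0:Add1,r1:5,r2:Add2,r3:5,r4:80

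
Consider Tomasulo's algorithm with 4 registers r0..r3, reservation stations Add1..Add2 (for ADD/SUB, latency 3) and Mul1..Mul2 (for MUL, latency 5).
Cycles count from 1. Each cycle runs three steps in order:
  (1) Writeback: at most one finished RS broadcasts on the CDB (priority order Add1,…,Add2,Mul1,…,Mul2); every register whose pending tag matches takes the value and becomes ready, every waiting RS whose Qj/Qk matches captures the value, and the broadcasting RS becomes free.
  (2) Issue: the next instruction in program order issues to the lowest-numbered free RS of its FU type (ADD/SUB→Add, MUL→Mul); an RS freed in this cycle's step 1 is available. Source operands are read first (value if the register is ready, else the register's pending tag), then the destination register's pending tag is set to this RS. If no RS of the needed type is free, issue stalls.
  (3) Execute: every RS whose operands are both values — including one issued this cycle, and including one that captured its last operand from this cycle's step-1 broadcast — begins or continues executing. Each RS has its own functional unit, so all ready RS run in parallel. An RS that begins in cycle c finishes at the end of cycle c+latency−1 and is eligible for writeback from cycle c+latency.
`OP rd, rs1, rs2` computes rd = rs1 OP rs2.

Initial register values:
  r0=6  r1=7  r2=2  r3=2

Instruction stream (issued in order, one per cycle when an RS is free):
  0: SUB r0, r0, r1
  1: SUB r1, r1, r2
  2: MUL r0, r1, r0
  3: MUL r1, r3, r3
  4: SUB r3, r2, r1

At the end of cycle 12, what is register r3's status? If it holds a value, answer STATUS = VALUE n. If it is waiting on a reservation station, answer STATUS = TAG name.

  c1: issue SUB r0<-Add1  regs: r0:Add1,r1:7,r2:2,r3:2
  c2: issue SUB r1<-Add2  regs: r0:Add1,r1:Add2,r2:2,r3:2
  c3: issue MUL r0<-Mul1  regs: r0:Mul1,r1:Add2,r2:2,r3:2
  c4: CDB Add1=-1; issue MUL r1<-Mul2  regs: r0:Mul1,r1:Mul2,r2:2,r3:2
  c5: CDB Add2=5; issue SUB r3<-Add1  regs: r0:Mul1,r1:Mul2,r2:2,r3:Add1
  c6: -  regs: r0:Mul1,r1:Mul2,r2:2,r3:Add1
  c7: -  regs: r0:Mul1,r1:Mul2,r2:2,r3:Add1
  c8: -  regs: r0:Mul1,r1:Mul2,r2:2,r3:Add1
  c9: CDB Mul2=4  regs: r0:Mul1,r1:4,r2:2,r3:Add1
  c10: CDB Mul1=-5  regs: r0:-5,r1:4,r2:2,r3:Add1
  c11: -  regs: r0:-5,r1:4,r2:2,r3:Add1
  c12: CDB Add1=-2  regs: r0:-5,r1:4,r2:2,r3:-2

STATUS = VALUE -2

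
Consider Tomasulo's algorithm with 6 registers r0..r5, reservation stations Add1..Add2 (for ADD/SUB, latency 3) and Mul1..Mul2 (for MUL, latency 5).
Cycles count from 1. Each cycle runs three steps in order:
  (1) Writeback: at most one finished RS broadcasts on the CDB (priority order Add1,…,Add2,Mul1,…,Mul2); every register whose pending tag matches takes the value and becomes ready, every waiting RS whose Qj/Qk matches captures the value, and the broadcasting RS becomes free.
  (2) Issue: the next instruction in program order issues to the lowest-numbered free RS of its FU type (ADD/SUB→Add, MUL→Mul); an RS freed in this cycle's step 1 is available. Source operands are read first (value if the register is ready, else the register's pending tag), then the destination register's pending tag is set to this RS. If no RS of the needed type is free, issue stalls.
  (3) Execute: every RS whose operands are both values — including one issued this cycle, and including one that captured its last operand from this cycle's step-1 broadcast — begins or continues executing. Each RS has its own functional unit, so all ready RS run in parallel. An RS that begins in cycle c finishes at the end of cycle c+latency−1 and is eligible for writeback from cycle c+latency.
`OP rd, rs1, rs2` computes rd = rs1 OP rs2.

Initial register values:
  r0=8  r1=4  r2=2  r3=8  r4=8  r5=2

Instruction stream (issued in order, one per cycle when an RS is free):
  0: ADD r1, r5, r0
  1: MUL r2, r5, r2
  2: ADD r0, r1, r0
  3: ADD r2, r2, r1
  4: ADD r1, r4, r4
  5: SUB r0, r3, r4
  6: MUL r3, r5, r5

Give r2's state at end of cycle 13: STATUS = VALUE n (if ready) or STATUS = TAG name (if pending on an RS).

STATUS = VALUE 14

c1: issue ADD r1<-Add1 | r0:8,r1:Add1,r2:2,r3:8,r4:8,r5:2
c2: issue MUL r2<-Mul1 | r0:8,r1:Add1,r2:Mul1,r3:8,r4:8,r5:2
c3: issue ADD r0<-Add2 | r0:Add2,r1:Add1,r2:Mul1,r3:8,r4:8,r5:2
c4: CDB Add1=10; issue ADD r2<-Add1 | r0:Add2,r1:10,r2:Add1,r3:8,r4:8,r5:2
c5: stall | r0:Add2,r1:10,r2:Add1,r3:8,r4:8,r5:2
c6: stall | r0:Add2,r1:10,r2:Add1,r3:8,r4:8,r5:2
c7: CDB Add2=18; issue ADD r1<-Add2 | r0:18,r1:Add2,r2:Add1,r3:8,r4:8,r5:2
c8: CDB Mul1=4; stall | r0:18,r1:Add2,r2:Add1,r3:8,r4:8,r5:2
c9: stall | r0:18,r1:Add2,r2:Add1,r3:8,r4:8,r5:2
c10: CDB Add2=16; issue SUB r0<-Add2 | r0:Add2,r1:16,r2:Add1,r3:8,r4:8,r5:2
c11: CDB Add1=14; issue MUL r3<-Mul1 | r0:Add2,r1:16,r2:14,r3:Mul1,r4:8,r5:2
c12: - | r0:Add2,r1:16,r2:14,r3:Mul1,r4:8,r5:2
c13: CDB Add2=0 | r0:0,r1:16,r2:14,r3:Mul1,r4:8,r5:2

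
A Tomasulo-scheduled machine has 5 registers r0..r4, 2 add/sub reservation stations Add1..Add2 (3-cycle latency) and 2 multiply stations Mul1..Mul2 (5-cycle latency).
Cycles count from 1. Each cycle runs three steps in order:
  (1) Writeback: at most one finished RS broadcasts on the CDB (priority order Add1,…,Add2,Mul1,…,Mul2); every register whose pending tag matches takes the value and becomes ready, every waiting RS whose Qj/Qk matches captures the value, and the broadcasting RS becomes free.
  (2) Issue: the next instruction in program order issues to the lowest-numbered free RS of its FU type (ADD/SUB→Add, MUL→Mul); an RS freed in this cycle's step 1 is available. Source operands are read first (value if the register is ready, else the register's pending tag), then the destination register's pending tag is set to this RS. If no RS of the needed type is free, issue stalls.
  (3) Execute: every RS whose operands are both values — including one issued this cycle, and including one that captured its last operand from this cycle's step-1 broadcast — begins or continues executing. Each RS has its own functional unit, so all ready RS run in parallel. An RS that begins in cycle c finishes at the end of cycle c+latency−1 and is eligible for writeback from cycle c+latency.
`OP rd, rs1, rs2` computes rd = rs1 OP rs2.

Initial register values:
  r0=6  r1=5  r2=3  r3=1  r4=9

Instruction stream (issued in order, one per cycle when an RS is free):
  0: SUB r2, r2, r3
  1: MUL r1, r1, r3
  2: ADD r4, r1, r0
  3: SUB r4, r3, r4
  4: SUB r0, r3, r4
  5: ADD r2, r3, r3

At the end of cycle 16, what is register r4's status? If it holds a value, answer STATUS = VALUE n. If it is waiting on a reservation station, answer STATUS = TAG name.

cycle 1: issue SUB r2<-Add1 // r0:6,r1:5,r2:Add1,r3:1,r4:9
cycle 2: issue MUL r1<-Mul1 // r0:6,r1:Mul1,r2:Add1,r3:1,r4:9
cycle 3: issue ADD r4<-Add2 // r0:6,r1:Mul1,r2:Add1,r3:1,r4:Add2
cycle 4: CDB Add1=2; issue SUB r4<-Add1 // r0:6,r1:Mul1,r2:2,r3:1,r4:Add1
cycle 5: stall // r0:6,r1:Mul1,r2:2,r3:1,r4:Add1
cycle 6: stall // r0:6,r1:Mul1,r2:2,r3:1,r4:Add1
cycle 7: CDB Mul1=5; stall // r0:6,r1:5,r2:2,r3:1,r4:Add1
cycle 8: stall // r0:6,r1:5,r2:2,r3:1,r4:Add1
cycle 9: stall // r0:6,r1:5,r2:2,r3:1,r4:Add1
cycle 10: CDB Add2=11; issue SUB r0<-Add2 // r0:Add2,r1:5,r2:2,r3:1,r4:Add1
cycle 11: stall // r0:Add2,r1:5,r2:2,r3:1,r4:Add1
cycle 12: stall // r0:Add2,r1:5,r2:2,r3:1,r4:Add1
cycle 13: CDB Add1=-10; issue ADD r2<-Add1 // r0:Add2,r1:5,r2:Add1,r3:1,r4:-10
cycle 14: - // r0:Add2,r1:5,r2:Add1,r3:1,r4:-10
cycle 15: - // r0:Add2,r1:5,r2:Add1,r3:1,r4:-10
cycle 16: CDB Add1=2 // r0:Add2,r1:5,r2:2,r3:1,r4:-10

STATUS = VALUE -10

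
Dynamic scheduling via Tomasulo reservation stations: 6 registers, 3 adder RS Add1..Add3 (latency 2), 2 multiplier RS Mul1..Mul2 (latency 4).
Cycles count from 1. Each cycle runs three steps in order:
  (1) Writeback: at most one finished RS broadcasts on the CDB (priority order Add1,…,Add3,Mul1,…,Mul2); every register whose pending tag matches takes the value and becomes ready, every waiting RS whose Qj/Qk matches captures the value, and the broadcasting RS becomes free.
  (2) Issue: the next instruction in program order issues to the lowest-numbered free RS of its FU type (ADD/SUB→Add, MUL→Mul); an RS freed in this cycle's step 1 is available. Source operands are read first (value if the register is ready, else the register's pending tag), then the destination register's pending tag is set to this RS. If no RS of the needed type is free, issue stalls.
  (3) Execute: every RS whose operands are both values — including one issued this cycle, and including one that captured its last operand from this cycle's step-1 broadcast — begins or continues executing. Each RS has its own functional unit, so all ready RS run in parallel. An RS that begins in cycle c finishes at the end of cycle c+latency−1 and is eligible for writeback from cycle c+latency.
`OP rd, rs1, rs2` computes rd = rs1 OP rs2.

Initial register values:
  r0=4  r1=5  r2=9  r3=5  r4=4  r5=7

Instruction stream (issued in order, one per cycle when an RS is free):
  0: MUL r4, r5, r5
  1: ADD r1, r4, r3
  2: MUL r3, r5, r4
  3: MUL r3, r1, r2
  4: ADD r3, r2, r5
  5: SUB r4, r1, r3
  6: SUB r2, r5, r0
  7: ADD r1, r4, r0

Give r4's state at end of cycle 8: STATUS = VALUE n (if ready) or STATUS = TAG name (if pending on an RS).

c1: issue MUL r4<-Mul1 | r0:4,r1:5,r2:9,r3:5,r4:Mul1,r5:7
c2: issue ADD r1<-Add1 | r0:4,r1:Add1,r2:9,r3:5,r4:Mul1,r5:7
c3: issue MUL r3<-Mul2 | r0:4,r1:Add1,r2:9,r3:Mul2,r4:Mul1,r5:7
c4: stall | r0:4,r1:Add1,r2:9,r3:Mul2,r4:Mul1,r5:7
c5: CDB Mul1=49; issue MUL r3<-Mul1 | r0:4,r1:Add1,r2:9,r3:Mul1,r4:49,r5:7
c6: issue ADD r3<-Add2 | r0:4,r1:Add1,r2:9,r3:Add2,r4:49,r5:7
c7: CDB Add1=54; issue SUB r4<-Add1 | r0:4,r1:54,r2:9,r3:Add2,r4:Add1,r5:7
c8: CDB Add2=16; issue SUB r2<-Add2 | r0:4,r1:54,r2:Add2,r3:16,r4:Add1,r5:7

STATUS = TAG Add1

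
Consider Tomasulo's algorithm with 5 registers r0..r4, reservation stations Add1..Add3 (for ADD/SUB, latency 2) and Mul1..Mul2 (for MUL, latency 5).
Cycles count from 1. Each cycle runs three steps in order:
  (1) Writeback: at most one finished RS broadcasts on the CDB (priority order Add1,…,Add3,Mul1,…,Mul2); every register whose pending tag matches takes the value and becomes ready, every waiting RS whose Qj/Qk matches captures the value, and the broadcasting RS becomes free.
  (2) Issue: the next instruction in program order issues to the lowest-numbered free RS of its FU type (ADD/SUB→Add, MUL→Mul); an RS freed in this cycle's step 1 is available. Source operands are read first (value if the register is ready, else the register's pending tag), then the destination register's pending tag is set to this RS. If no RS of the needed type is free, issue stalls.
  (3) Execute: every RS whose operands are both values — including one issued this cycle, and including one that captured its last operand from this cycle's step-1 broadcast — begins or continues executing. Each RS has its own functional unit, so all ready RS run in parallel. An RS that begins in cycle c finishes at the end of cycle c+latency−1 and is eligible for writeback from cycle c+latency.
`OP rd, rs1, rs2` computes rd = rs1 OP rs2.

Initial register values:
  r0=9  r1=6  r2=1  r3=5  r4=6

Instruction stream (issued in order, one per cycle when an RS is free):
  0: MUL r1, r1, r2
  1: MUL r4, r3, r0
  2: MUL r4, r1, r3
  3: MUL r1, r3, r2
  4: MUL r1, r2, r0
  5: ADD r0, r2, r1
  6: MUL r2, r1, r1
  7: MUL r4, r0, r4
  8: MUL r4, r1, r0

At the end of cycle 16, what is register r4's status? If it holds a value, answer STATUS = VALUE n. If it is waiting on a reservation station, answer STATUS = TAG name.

c1: issue MUL r1<-Mul1 | r0:9,r1:Mul1,r2:1,r3:5,r4:6
c2: issue MUL r4<-Mul2 | r0:9,r1:Mul1,r2:1,r3:5,r4:Mul2
c3: stall | r0:9,r1:Mul1,r2:1,r3:5,r4:Mul2
c4: stall | r0:9,r1:Mul1,r2:1,r3:5,r4:Mul2
c5: stall | r0:9,r1:Mul1,r2:1,r3:5,r4:Mul2
c6: CDB Mul1=6; issue MUL r4<-Mul1 | r0:9,r1:6,r2:1,r3:5,r4:Mul1
c7: CDB Mul2=45; issue MUL r1<-Mul2 | r0:9,r1:Mul2,r2:1,r3:5,r4:Mul1
c8: stall | r0:9,r1:Mul2,r2:1,r3:5,r4:Mul1
c9: stall | r0:9,r1:Mul2,r2:1,r3:5,r4:Mul1
c10: stall | r0:9,r1:Mul2,r2:1,r3:5,r4:Mul1
c11: CDB Mul1=30; issue MUL r1<-Mul1 | r0:9,r1:Mul1,r2:1,r3:5,r4:30
c12: CDB Mul2=5; issue ADD r0<-Add1 | r0:Add1,r1:Mul1,r2:1,r3:5,r4:30
c13: issue MUL r2<-Mul2 | r0:Add1,r1:Mul1,r2:Mul2,r3:5,r4:30
c14: stall | r0:Add1,r1:Mul1,r2:Mul2,r3:5,r4:30
c15: stall | r0:Add1,r1:Mul1,r2:Mul2,r3:5,r4:30
c16: CDB Mul1=9; issue MUL r4<-Mul1 | r0:Add1,r1:9,r2:Mul2,r3:5,r4:Mul1

STATUS = TAG Mul1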